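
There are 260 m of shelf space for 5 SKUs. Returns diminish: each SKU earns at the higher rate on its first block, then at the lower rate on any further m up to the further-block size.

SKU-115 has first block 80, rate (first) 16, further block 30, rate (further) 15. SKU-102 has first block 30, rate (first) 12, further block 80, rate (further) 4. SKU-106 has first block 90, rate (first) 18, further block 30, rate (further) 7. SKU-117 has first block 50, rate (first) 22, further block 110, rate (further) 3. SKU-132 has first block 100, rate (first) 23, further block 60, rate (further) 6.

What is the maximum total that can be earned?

Order all 10 blocks by rate: SKU-132/T1 23 > SKU-117/T1 22 > SKU-106/T1 18 > SKU-115/T1 16 > SKU-115/T2 15 > SKU-102/T1 12 > SKU-106/T2 7 > SKU-132/T2 6 > SKU-102/T2 4 > SKU-117/T2 3.
SKU-132/T1 (23): +100 — 160 left.
SKU-117 T1 at 22: fill all 50 — 110 left.
SKU-106 T1 at 18: fill all 90 — 20 left.
20 remain; put them into SKU-115 T1 at 16.
Total = 23×100 + 22×50 + 18×90 + 16×20 = 5340.

5340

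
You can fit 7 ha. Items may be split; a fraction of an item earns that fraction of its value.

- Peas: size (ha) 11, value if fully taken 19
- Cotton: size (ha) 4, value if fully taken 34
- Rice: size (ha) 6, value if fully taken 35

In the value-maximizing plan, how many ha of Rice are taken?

Sort by value density: Cotton 34/4≈8.5, Rice 35/6≈5.83, Peas 19/11≈1.73.
Cotton: take in full, 4 ha for value 34 ; 3 left.
Fill the last 3 ha with part of Rice: 3/6 of it earns 17.5.

3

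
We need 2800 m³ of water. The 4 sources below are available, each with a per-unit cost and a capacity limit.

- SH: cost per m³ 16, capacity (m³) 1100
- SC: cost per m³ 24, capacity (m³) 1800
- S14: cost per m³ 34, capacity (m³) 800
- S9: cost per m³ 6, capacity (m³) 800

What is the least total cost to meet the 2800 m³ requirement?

44000

Fill from the cheapest source first.
Take 800 from S9 at 6 — need 2000 more.
SH (16): use full 1100 — 900 m³ to go.
SC at 24: take 900 of its 1800 — requirement met.
S14: unused.
Cost = 800×6 + 1100×16 + 900×24 = 44000.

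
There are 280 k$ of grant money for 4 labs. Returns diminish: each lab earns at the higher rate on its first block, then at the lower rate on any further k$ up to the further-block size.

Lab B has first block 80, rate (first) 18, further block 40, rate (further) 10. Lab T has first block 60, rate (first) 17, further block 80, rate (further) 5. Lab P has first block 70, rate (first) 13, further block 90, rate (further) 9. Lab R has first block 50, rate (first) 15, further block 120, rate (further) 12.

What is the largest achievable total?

Order all 8 blocks by rate: Lab B/first 18 > Lab T/first 17 > Lab R/first 15 > Lab P/first 13 > Lab R/second 12 > Lab B/second 10 > Lab P/second 9 > Lab T/second 5.
Lab B first at 18: fill all 80 ; 200 left.
Fill Lab T first block (60 at 17) ; 140 left.
Lab R/first (15): +50 ; 90 left.
Lab P/first (13): +70 ; 20 left.
20 remain; put them into Lab R second at 12.
Total = 18×80 + 17×60 + 15×50 + 13×70 + 12×20 = 4360.

4360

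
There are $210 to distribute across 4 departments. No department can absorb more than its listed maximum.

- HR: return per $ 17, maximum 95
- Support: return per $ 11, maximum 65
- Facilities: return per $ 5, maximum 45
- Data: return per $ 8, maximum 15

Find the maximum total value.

Highest return per $ first: HR 17 > Support 11 > Data 8 > Facilities 5.
Give HR 95 to hit its cap of 95 — 115 left.
Support: +65 to 65 (cap) — 50 left.
Give Data 15 to hit its cap of 15 — 35 left.
Facilities has room for 45 but only 35 remain, so it gets 35.
Total = 17×95 + 11×65 + 5×35 + 8×15 = 2625.

2625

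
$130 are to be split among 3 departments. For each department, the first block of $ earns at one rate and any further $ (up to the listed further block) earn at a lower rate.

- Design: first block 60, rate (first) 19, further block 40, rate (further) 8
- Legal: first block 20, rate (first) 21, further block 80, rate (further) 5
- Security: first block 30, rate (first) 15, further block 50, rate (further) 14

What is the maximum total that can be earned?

2290

Order all 6 blocks by rate: Legal/tier1 21 > Design/tier1 19 > Security/tier1 15 > Security/tier2 14 > Design/tier2 8 > Legal/tier2 5.
Legal/tier1 (21): +20 → 110 left.
Design/tier1 (19): +60 → 50 left.
Security tier1 at 15: fill all 30 → 20 left.
Security/tier2: +20 of 50 at 14; pool empty.
Total = 21×20 + 19×60 + 15×30 + 14×20 = 2290.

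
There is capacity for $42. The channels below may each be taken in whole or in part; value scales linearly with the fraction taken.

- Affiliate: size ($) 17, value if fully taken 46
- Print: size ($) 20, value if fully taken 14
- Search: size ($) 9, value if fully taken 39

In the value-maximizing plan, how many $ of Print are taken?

16

Rank by value-to-size ratio: Search 39/9≈4.33, Affiliate 46/17≈2.71, Print 14/20≈0.7.
Search: take in full, 9 $ for value 39 → 33 left.
Affiliate: take in full, 17 $ for value 46 → 16 left.
Only 16 $ remain; take 16/20 of Print for value 14×16/20 = 11.2.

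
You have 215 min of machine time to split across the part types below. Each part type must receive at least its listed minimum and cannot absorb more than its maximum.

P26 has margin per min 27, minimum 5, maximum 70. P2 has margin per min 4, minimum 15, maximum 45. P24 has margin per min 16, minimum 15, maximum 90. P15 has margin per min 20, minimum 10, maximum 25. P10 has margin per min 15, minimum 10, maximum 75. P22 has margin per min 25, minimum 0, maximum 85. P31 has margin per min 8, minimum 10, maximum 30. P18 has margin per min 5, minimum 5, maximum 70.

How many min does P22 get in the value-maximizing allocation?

Meeting every minimum uses 5+15+15+10+10+0+10+5 = 70 min, leaving 145.
Highest margin per min first: P26 27 > P22 25 > P15 20 > P24 16 > P10 15 > P31 8 > P18 5 > P2 4.
P26: +65 to 70 (cap) → 80 left.
P22 has room for 85 more but only 80 remain, so it gets 80.

80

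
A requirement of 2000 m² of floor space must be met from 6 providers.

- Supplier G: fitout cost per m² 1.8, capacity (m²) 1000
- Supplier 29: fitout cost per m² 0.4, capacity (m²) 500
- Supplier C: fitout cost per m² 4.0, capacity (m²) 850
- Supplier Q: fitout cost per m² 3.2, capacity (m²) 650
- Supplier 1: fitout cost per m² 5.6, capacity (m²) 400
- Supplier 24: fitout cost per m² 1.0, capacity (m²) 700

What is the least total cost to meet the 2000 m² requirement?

2340

Cheapest first:
Take 500 from Supplier 29 at 0.4 ; need 1500 more.
Take 700 from Supplier 24 at 1.0 ; need 800 more.
Take 800 from Supplier G at 1.8 to finish.
Supplier Q, Supplier C, Supplier 1: unused.
Cost = 500×0.4 + 700×1.0 + 800×1.8 = 2340.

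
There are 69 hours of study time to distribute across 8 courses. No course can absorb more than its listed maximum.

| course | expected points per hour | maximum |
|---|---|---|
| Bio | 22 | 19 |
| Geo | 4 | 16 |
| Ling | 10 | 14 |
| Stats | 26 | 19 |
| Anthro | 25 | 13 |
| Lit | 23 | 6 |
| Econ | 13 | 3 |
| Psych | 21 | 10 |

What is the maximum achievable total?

1611

Rank by expected points per hour: Stats 26 > Anthro 25 > Lit 23 > Bio 22 > Psych 21 > Econ 13 > Ling 10 > Geo 4.
Give Stats 19 to hit its cap of 19 → 50 left.
Anthro: +13 to 13 (cap) → 37 left.
Lit takes 6 to reach its cap of 6 → 31 left.
Bio takes 19 to reach its cap of 19 → 12 left.
Psych: +10 to 10 (cap) → 2 left.
Only 2 left; Econ takes them to reach 2.
Total = 22×19 + 26×19 + 25×13 + 23×6 + 13×2 + 21×10 = 1611.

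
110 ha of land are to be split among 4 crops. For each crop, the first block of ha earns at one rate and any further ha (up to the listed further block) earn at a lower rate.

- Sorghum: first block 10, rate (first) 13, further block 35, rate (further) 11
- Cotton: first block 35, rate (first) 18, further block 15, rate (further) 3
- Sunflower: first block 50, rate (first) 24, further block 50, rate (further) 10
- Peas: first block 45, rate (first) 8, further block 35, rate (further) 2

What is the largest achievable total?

Order all 8 blocks by rate: Sunflower/T1 24 > Cotton/T1 18 > Sorghum/T1 13 > Sorghum/T2 11 > Sunflower/T2 10 > Peas/T1 8 > Cotton/T2 3 > Peas/T2 2.
Fill Sunflower T1 block (50 at 24) ; 60 left.
Cotton/T1 (18): +35 ; 25 left.
Sorghum T1 at 13: fill all 10 ; 15 left.
15 remain; put them into Sorghum T2 at 11.
Total = 24×50 + 18×35 + 13×10 + 11×15 = 2125.

2125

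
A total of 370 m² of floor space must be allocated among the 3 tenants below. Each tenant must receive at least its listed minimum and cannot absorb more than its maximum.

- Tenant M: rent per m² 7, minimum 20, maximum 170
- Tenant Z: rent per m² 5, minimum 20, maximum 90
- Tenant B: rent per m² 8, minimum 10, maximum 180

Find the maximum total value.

2730

Meeting every minimum uses 20+20+10 = 50 m², leaving 320.
Rank by rent per m²: Tenant B 8 > Tenant M 7 > Tenant Z 5.
Tenant B takes 170 more to reach its cap of 180 ; 150 left.
Tenant M takes 150 more to reach its cap of 170 ; 0 left.
Total = 7×170 + 5×20 + 8×180 = 2730.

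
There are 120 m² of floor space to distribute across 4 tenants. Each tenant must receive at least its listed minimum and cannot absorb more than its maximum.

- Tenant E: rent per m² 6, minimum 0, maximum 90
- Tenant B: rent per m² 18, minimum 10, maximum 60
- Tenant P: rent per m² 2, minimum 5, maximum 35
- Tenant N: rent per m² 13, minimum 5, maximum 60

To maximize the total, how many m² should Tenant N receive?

55

Meeting every minimum uses 0+10+5+5 = 20 m², leaving 100.
Rank by rent per m²: Tenant B 18 > Tenant N 13 > Tenant E 6 > Tenant P 2.
Give Tenant B 50 more to hit its cap of 60 → 50 left.
Only 50 left; Tenant N takes them to reach 55.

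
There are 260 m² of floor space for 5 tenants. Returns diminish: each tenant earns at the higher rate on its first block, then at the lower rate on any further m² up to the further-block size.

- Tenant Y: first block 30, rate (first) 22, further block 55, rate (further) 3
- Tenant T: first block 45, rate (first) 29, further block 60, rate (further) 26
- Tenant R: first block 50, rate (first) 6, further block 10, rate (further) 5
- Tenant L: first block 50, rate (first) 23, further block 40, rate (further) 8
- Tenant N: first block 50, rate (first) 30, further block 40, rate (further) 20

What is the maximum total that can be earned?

6675

Order all 10 blocks by rate: Tenant N/tier1 30 > Tenant T/tier1 29 > Tenant T/tier2 26 > Tenant L/tier1 23 > Tenant Y/tier1 22 > Tenant N/tier2 20 > Tenant L/tier2 8 > Tenant R/tier1 6 > Tenant R/tier2 5 > Tenant Y/tier2 3.
Tenant N tier1 at 30: fill all 50 — 210 left.
Tenant T tier1 at 29: fill all 45 — 165 left.
Fill Tenant T tier2 block (60 at 26) — 105 left.
Tenant L tier1 at 23: fill all 50 — 55 left.
Tenant Y tier1 at 22: fill all 30 — 25 left.
Tenant N tier2 at 20: only 25 left, fill 25.
Total = 30×50 + 29×45 + 26×60 + 23×50 + 22×30 + 20×25 = 6675.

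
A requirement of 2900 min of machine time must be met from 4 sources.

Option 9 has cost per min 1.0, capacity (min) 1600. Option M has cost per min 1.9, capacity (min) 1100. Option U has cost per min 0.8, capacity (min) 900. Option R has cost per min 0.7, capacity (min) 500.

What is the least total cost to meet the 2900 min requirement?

2570

Fill from the cheapest source first.
Take 500 from Option R at 0.7 ; need 2400 more.
Take 900 from Option U at 0.8 ; need 1500 more.
Option 9 at 1.0: take 1500 of its 1600 ; requirement met.
Option M: unused.
Cost = 500×0.7 + 900×0.8 + 1500×1.0 = 2570.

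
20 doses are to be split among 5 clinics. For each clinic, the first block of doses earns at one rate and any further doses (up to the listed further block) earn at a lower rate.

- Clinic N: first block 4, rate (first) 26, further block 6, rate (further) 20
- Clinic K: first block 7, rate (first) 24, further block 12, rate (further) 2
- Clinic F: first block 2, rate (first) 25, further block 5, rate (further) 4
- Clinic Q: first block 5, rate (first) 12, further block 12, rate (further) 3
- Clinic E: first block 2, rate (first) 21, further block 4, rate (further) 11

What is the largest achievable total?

Rank every tier by rate: Clinic N/T1 26 > Clinic F/T1 25 > Clinic K/T1 24 > Clinic E/T1 21 > Clinic N/T2 20 > Clinic Q/T1 12 > Clinic E/T2 11 > Clinic F/T2 4 > Clinic Q/T2 3 > Clinic K/T2 2.
Fill Clinic N T1 block (4 at 26) → 16 left.
Clinic F T1 at 25: fill all 2 → 14 left.
Clinic K T1 at 24: fill all 7 → 7 left.
Fill Clinic E T1 block (2 at 21) → 5 left.
Clinic N/T2: +5 of 6 at 20; pool empty.
Total = 26×4 + 25×2 + 24×7 + 21×2 + 20×5 = 464.

464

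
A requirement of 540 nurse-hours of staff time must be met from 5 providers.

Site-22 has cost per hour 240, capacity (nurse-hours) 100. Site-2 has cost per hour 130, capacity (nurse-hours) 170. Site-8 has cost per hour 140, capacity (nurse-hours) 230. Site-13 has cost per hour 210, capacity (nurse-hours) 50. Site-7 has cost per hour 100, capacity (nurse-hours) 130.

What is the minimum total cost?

Fill from the cheapest provider first.
Site-7 (100): use full 130 → 410 nurse-hours to go.
Site-2 at 130: take all 170 nurse-hours → 240 still needed.
Site-8 (140): use full 230 → 10 nurse-hours to go.
Take 10 from Site-13 at 210 to finish.
Site-22: unused.
Cost = 130×100 + 170×130 + 230×140 + 10×210 = 69400.

69400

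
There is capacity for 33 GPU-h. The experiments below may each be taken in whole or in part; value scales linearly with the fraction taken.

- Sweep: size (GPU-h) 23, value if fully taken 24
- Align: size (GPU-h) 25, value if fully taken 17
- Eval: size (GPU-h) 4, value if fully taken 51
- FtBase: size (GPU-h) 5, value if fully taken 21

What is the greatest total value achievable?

96.68

Sort by value density: Eval 51/4≈12.8, FtBase 21/5≈4.2, Sweep 24/23≈1.04, Align 17/25≈0.68.
Eval: take in full, 4 GPU-h for value 51 ; 29 left.
Take all of FtBase (5 GPU-h, value 21) ; 24 GPU-h left.
Take all of Sweep (23 GPU-h, value 24) ; 1 GPU-h left.
1 GPU-h left: a 1/25 share of Align gives 17×1/25 = 0.68.
Total value = 96.68.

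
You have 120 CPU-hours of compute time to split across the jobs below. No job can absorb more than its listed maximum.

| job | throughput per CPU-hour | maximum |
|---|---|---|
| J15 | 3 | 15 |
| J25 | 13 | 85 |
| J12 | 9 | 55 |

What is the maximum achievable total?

Highest throughput per CPU-hour first: J25 13 > J12 9 > J15 3.
Give J25 85 to hit its cap of 85 ; 35 left.
J12: +35 (room for 55) → 35. Pool exhausted.
Total = 13×85 + 9×35 = 1420.

1420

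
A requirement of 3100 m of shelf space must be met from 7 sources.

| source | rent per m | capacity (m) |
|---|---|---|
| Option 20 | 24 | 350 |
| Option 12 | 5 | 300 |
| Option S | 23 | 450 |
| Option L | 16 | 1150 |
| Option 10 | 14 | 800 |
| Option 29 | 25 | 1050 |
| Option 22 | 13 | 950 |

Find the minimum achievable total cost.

41850

Fill from the cheapest source first.
Option 12 at 5: take all 300 m ; 2800 still needed.
Take 950 from Option 22 at 13 ; need 1850 more.
Take 800 from Option 10 at 14 ; need 1050 more.
Option L at 16: take 1050 of its 1150 ; requirement met.
Option S, Option 20, Option 29: unused.
Cost = 300×5 + 950×13 + 800×14 + 1050×16 = 41850.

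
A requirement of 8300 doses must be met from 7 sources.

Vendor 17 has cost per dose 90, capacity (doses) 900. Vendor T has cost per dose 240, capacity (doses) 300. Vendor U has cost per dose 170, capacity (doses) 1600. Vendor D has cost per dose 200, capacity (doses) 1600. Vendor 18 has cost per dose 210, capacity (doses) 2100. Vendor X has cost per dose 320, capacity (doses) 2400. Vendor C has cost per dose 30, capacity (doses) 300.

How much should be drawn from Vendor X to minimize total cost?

1500

Cheapest first:
Take 300 from Vendor C at 30 ; need 8000 more.
Take 900 from Vendor 17 at 90 ; need 7100 more.
Vendor U at 170: take all 1600 doses ; 5500 still needed.
Take 1600 from Vendor D at 200 ; need 3900 more.
Vendor 18 (210): use full 2100 ; 1800 doses to go.
Vendor T (240): use full 300 ; 1500 doses to go.
Vendor X at 320: take 1500 of its 2400 ; requirement met.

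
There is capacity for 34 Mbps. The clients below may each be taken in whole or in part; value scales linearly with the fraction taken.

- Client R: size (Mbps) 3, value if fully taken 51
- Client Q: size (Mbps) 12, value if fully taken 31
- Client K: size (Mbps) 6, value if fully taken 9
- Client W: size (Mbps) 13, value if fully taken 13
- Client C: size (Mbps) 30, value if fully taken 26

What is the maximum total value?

Best value per unit of size first: Client R 51/3≈17, Client Q 31/12≈2.58, Client K 9/6≈1.5, Client W 13/13≈1, Client C 26/30≈0.867.
All 3 Mbps of Client R fit (value 51) — 31 remain.
Take all of Client Q (12 Mbps, value 31) — 19 Mbps left.
All 6 Mbps of Client K fit (value 9) — 13 remain.
All 13 Mbps of Client W fit (value 13) — 0 remain.
Total value = 104.

104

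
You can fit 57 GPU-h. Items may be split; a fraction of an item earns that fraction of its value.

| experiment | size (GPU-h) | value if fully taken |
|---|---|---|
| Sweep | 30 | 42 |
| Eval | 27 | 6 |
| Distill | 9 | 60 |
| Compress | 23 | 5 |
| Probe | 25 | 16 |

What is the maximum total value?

113.52

Rank by value-to-size ratio: Distill 60/9≈6.67, Sweep 42/30≈1.4, Probe 16/25≈0.64, Eval 6/27≈0.222, Compress 5/23≈0.217.
Take all of Distill (9 GPU-h, value 60) ; 48 GPU-h left.
Take all of Sweep (30 GPU-h, value 42) ; 18 GPU-h left.
Fill the last 18 GPU-h with part of Probe: 18/25 of it earns 11.52.
Total value = 113.52.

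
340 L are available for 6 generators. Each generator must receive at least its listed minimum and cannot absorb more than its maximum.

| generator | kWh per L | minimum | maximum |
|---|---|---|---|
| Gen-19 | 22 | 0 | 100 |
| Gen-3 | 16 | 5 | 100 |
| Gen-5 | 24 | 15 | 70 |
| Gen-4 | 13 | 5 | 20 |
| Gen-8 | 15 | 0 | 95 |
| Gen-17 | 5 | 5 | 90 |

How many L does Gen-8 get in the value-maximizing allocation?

Meeting every minimum uses 0+5+15+5+0+5 = 30 L, leaving 310.
Highest kWh per L first: Gen-5 24 > Gen-19 22 > Gen-3 16 > Gen-8 15 > Gen-4 13 > Gen-17 5.
Give Gen-5 55 more to hit its cap of 70 → 255 left.
Give Gen-19 100 more to hit its cap of 100 → 155 left.
Gen-3 takes 95 more to reach its cap of 100 → 60 left.
Only 60 left; Gen-8 takes them to reach 60.

60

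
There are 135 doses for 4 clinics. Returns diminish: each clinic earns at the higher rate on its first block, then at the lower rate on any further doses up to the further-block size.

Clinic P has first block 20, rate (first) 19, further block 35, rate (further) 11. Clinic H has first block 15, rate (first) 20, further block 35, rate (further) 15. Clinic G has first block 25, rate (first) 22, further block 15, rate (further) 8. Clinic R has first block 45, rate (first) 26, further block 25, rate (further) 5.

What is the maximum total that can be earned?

Order all 8 blocks by rate: Clinic R/tier1 26 > Clinic G/tier1 22 > Clinic H/tier1 20 > Clinic P/tier1 19 > Clinic H/tier2 15 > Clinic P/tier2 11 > Clinic G/tier2 8 > Clinic R/tier2 5.
Clinic R tier1 at 26: fill all 45 — 90 left.
Fill Clinic G tier1 block (25 at 22) — 65 left.
Clinic H tier1 at 20: fill all 15 — 50 left.
Clinic P tier1 at 19: fill all 20 — 30 left.
Clinic H/tier2: +30 of 35 at 15; pool empty.
Total = 26×45 + 22×25 + 20×15 + 19×20 + 15×30 = 2850.

2850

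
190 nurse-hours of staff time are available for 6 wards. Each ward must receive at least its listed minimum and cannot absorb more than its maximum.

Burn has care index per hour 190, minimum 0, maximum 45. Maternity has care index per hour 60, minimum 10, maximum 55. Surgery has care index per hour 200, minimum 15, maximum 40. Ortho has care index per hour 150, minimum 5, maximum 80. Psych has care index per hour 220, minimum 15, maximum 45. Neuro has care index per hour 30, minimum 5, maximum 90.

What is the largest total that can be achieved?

Meeting every minimum uses 0+10+15+5+15+5 = 50 nurse-hours, leaving 140.
Order the wards by care index per hour: Psych 220 > Surgery 200 > Burn 190 > Ortho 150 > Maternity 60 > Neuro 30.
Psych takes 30 more to reach its cap of 45 ; 110 left.
Surgery takes 25 more to reach its cap of 40 ; 85 left.
Give Burn 45 more to hit its cap of 45 ; 40 left.
Only 40 left; Ortho takes them to reach 45.
Total = 190×45 + 60×10 + 200×40 + 150×45 + 220×45 + 30×5 = 33950.

33950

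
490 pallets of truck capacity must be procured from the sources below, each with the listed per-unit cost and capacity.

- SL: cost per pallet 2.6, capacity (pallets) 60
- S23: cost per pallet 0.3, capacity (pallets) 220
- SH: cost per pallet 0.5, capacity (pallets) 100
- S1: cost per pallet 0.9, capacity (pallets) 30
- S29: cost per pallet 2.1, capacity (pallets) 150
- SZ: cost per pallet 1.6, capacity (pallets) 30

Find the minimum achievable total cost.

Use sources in increasing cost order.
Take 220 from S23 at 0.3 — need 270 more.
SH (0.5): use full 100 — 170 pallets to go.
S1 at 0.9: take all 30 pallets — 140 still needed.
Take 30 from SZ at 1.6 — need 110 more.
S29 (2.1): take the remaining 110 — done.
SL: unused.
Cost = 220×0.3 + 100×0.5 + 30×0.9 + 30×1.6 + 110×2.1 = 422.

422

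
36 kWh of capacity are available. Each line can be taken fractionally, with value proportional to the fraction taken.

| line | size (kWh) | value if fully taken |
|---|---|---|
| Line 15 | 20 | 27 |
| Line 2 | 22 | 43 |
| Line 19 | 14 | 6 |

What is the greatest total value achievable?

Sort by value density: Line 2 43/22≈1.95, Line 15 27/20≈1.35, Line 19 6/14≈0.429.
Take all of Line 2 (22 kWh, value 43) → 14 kWh left.
Only 14 kWh remain; take 14/20 of Line 15 for value 27×14/20 = 18.9.
Total value = 61.9.

61.9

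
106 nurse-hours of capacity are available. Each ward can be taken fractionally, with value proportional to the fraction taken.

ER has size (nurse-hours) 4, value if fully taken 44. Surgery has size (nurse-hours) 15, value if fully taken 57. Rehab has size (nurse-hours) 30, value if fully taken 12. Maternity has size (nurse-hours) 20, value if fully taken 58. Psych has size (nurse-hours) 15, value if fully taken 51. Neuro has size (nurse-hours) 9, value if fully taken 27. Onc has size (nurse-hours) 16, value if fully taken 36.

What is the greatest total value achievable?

Rank by value-to-size ratio: ER 44/4≈11, Surgery 57/15≈3.8, Psych 51/15≈3.4, Neuro 27/9≈3, Maternity 58/20≈2.9, Onc 36/16≈2.25, Rehab 12/30≈0.4.
Take all of ER (4 nurse-hours, value 44) — 102 nurse-hours left.
All 15 nurse-hours of Surgery fit (value 57) — 87 remain.
Psych: take in full, 15 nurse-hours for value 51 — 72 left.
Neuro: take in full, 9 nurse-hours for value 27 — 63 left.
Take all of Maternity (20 nurse-hours, value 58) — 43 nurse-hours left.
Take all of Onc (16 nurse-hours, value 36) — 27 nurse-hours left.
Only 27 nurse-hours remain; take 27/30 of Rehab for value 12×27/30 = 10.8.
Total value = 283.8.

283.8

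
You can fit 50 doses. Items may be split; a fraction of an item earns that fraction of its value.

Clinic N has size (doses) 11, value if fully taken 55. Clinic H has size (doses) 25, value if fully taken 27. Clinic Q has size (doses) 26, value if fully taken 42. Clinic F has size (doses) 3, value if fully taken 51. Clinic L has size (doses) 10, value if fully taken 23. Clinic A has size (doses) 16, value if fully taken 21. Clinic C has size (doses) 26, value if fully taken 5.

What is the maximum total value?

Sort by value density: Clinic F 51/3≈17, Clinic N 55/11≈5, Clinic L 23/10≈2.3, Clinic Q 42/26≈1.62, Clinic A 21/16≈1.31, Clinic H 27/25≈1.08, Clinic C 5/26≈0.192.
Take all of Clinic F (3 doses, value 51) — 47 doses left.
Clinic N: take in full, 11 doses for value 55 — 36 left.
All 10 doses of Clinic L fit (value 23) — 26 remain.
Take all of Clinic Q (26 doses, value 42) — 0 doses left.
Total value = 171.

171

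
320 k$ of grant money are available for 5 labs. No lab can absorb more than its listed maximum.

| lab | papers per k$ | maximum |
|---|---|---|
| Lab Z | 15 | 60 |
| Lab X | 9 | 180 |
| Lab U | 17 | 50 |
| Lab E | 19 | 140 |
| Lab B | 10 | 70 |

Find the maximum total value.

5110

Order the labs by papers per k$: Lab E 19 > Lab U 17 > Lab Z 15 > Lab B 10 > Lab X 9.
Lab E: +140 to 140 (cap) ; 180 left.
Lab U: +50 to 50 (cap) ; 130 left.
Lab Z: +60 to 60 (cap) ; 70 left.
Give Lab B 70 to hit its cap of 70 ; 0 left.
Total = 15×60 + 17×50 + 19×140 + 10×70 = 5110.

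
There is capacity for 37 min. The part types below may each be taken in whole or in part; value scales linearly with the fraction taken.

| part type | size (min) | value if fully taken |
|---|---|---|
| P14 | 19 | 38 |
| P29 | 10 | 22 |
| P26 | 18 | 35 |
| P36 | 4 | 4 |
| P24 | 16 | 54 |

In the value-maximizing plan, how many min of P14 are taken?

Best value per unit of size first: P24 54/16≈3.38, P29 22/10≈2.2, P14 38/19≈2, P26 35/18≈1.94, P36 4/4≈1.
All 16 min of P24 fit (value 54) — 21 remain.
Take all of P29 (10 min, value 22) — 11 min left.
Only 11 min remain; take 11/19 of P14 for value 38×11/19 = 22.

11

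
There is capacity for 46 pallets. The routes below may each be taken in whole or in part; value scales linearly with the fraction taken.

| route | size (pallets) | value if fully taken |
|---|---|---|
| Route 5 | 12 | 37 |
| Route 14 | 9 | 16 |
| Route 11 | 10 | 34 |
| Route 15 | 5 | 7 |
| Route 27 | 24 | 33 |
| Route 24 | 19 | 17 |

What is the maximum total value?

Best value per unit of size first: Route 11 34/10≈3.4, Route 5 37/12≈3.08, Route 14 16/9≈1.78, Route 15 7/5≈1.4, Route 27 33/24≈1.38, Route 24 17/19≈0.895.
All 10 pallets of Route 11 fit (value 34) → 36 remain.
Route 5: take in full, 12 pallets for value 37 → 24 left.
Route 14: take in full, 9 pallets for value 16 → 15 left.
All 5 pallets of Route 15 fit (value 7) → 10 remain.
10 pallets left: a 10/24 share of Route 27 gives 33×10/24 = 13.75.
Total value = 107.75.

107.75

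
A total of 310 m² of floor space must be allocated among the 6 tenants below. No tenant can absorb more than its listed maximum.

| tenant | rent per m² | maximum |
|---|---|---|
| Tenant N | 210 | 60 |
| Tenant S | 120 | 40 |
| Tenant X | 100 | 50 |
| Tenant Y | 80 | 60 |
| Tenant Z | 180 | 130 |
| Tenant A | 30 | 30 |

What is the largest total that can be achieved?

48200

Rank by rent per m²: Tenant N 210 > Tenant Z 180 > Tenant S 120 > Tenant X 100 > Tenant Y 80 > Tenant A 30.
Give Tenant N 60 to hit its cap of 60 → 250 left.
Tenant Z takes 130 to reach its cap of 130 → 120 left.
Tenant S: +40 to 40 (cap) → 80 left.
Give Tenant X 50 to hit its cap of 50 → 30 left.
Tenant Y: +30 (room for 60) → 30. Pool exhausted.
Total = 210×60 + 120×40 + 100×50 + 80×30 + 180×130 = 48200.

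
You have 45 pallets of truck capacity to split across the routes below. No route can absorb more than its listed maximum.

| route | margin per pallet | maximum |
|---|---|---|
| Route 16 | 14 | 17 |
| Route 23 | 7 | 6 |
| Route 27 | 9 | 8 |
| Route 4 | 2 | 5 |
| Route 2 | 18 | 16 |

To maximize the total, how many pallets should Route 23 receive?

Highest margin per pallet first: Route 2 18 > Route 16 14 > Route 27 9 > Route 23 7 > Route 4 2.
Give Route 2 16 to hit its cap of 16 → 29 left.
Route 16: +17 to 17 (cap) → 12 left.
Route 27: +8 to 8 (cap) → 4 left.
Route 23: +4 (room for 6) → 4. Pool exhausted.

4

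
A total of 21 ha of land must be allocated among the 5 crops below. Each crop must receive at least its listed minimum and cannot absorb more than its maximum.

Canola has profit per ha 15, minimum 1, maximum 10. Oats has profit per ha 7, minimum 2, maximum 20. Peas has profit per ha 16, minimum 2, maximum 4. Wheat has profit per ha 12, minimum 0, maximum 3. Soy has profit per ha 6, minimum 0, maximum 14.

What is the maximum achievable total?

278

Meeting every minimum uses 1+2+2+0+0 = 5 ha, leaving 16.
Order the crops by profit per ha: Peas 16 > Canola 15 > Wheat 12 > Oats 7 > Soy 6.
Peas takes 2 more to reach its cap of 4 → 14 left.
Canola: +9 to 10 (cap) → 5 left.
Wheat takes 3 more to reach its cap of 3 → 2 left.
Oats has room for 18 more but only 2 remain, so it gets 4.
Total = 15×10 + 7×4 + 16×4 + 12×3 = 278.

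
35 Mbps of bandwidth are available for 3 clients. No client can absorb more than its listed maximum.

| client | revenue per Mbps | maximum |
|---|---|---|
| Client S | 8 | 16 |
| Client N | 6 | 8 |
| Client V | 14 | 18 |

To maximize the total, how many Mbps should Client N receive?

Highest revenue per Mbps first: Client V 14 > Client S 8 > Client N 6.
Client V: +18 to 18 (cap) — 17 left.
Client S: +16 to 16 (cap) — 1 left.
Only 1 left; Client N takes them to reach 1.

1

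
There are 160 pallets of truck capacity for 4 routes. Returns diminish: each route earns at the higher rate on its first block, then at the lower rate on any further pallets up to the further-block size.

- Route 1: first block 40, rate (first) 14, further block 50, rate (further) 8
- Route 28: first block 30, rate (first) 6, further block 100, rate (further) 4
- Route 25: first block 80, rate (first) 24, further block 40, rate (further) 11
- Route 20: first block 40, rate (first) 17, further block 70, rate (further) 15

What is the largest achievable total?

Rank every tier by rate: Route 25/first 24 > Route 20/first 17 > Route 20/second 15 > Route 1/first 14 > Route 25/second 11 > Route 1/second 8 > Route 28/first 6 > Route 28/second 4.
Route 25 first at 24: fill all 80 → 80 left.
Fill Route 20 first block (40 at 17) → 40 left.
40 remain; put them into Route 20 second at 15.
Total = 24×80 + 17×40 + 15×40 = 3200.

3200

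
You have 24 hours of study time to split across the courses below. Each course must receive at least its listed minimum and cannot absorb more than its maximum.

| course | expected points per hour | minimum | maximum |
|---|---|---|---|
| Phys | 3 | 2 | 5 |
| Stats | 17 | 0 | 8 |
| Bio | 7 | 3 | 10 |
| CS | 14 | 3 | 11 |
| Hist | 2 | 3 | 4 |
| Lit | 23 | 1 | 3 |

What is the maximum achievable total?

Meeting every minimum uses 2+0+3+3+3+1 = 12 hours, leaving 12.
Highest expected points per hour first: Lit 23 > Stats 17 > CS 14 > Bio 7 > Phys 3 > Hist 2.
Lit takes 2 more to reach its cap of 3 → 10 left.
Stats takes 8 more to reach its cap of 8 → 2 left.
Only 2 left; CS takes them to reach 5.
Total = 3×2 + 17×8 + 7×3 + 14×5 + 2×3 + 23×3 = 308.

308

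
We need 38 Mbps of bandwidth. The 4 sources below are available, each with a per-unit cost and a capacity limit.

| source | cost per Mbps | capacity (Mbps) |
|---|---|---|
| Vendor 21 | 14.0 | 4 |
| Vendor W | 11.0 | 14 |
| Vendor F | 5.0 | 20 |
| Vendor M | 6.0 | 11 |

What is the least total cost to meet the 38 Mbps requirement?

243

Fill from the cheapest source first.
Vendor F (5.0): use full 20 — 18 Mbps to go.
Vendor M (6.0): use full 11 — 7 Mbps to go.
Vendor W (11.0): take the remaining 7 — done.
Vendor 21: unused.
Cost = 20×5.0 + 11×6.0 + 7×11.0 = 243.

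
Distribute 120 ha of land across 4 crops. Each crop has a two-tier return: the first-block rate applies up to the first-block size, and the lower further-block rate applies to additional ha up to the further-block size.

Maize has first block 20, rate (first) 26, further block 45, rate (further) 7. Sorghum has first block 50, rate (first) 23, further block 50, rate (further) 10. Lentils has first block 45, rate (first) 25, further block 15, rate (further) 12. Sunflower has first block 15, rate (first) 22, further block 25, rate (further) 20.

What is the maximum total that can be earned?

2905

Treat each block as its own option and order by rate: Maize/T1 26 > Lentils/T1 25 > Sorghum/T1 23 > Sunflower/T1 22 > Sunflower/T2 20 > Lentils/T2 12 > Sorghum/T2 10 > Maize/T2 7.
Fill Maize T1 block (20 at 26) — 100 left.
Lentils T1 at 25: fill all 45 — 55 left.
Sorghum/T1 (23): +50 — 5 left.
Sunflower/T1: +5 of 15 at 22; pool empty.
Total = 26×20 + 25×45 + 23×50 + 22×5 = 2905.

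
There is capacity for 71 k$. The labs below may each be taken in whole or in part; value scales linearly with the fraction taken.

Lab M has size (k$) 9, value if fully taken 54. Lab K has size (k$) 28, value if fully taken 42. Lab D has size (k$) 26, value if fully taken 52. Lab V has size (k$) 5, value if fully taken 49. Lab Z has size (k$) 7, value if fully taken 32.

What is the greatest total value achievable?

223

Best value per unit of size first: Lab V 49/5≈9.8, Lab M 54/9≈6, Lab Z 32/7≈4.57, Lab D 52/26≈2, Lab K 42/28≈1.5.
Lab V: take in full, 5 k$ for value 49 → 66 left.
All 9 k$ of Lab M fit (value 54) → 57 remain.
Take all of Lab Z (7 k$, value 32) → 50 k$ left.
Lab D: take in full, 26 k$ for value 52 → 24 left.
24 k$ left: a 24/28 share of Lab K gives 42×24/28 = 36.
Total value = 223.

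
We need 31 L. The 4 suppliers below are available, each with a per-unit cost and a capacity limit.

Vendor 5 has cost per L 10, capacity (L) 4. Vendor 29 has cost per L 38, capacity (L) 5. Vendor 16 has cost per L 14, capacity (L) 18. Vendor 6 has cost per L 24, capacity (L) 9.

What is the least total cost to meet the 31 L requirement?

Fill from the cheapest supplier first.
Take 4 from Vendor 5 at 10 → need 27 more.
Vendor 16 (14): use full 18 → 9 L to go.
Vendor 6 (24): use full 9 → 0 L to go.
Vendor 29: unused.
Cost = 4×10 + 18×14 + 9×24 = 508.

508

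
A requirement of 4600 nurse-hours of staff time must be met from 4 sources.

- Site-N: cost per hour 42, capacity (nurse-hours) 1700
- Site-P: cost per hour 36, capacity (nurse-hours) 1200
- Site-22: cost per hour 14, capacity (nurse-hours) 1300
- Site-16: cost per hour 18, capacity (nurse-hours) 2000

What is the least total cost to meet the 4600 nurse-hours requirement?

Cheapest first:
Take 1300 from Site-22 at 14 ; need 3300 more.
Site-16 (18): use full 2000 ; 1300 nurse-hours to go.
Site-P at 36: take all 1200 nurse-hours ; 100 still needed.
Site-N (42): take the remaining 100 ; done.
Cost = 1300×14 + 2000×18 + 1200×36 + 100×42 = 101600.

101600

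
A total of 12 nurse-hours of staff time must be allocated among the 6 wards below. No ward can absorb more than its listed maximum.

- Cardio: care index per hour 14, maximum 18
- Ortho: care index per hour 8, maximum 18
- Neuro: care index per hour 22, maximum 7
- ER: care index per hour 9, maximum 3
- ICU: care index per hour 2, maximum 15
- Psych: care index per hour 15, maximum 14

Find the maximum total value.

229

Rank by care index per hour: Neuro 22 > Psych 15 > Cardio 14 > ER 9 > Ortho 8 > ICU 2.
Give Neuro 7 to hit its cap of 7 ; 5 left.
Psych: +5 (room for 14) → 5. Pool exhausted.
Total = 22×7 + 15×5 = 229.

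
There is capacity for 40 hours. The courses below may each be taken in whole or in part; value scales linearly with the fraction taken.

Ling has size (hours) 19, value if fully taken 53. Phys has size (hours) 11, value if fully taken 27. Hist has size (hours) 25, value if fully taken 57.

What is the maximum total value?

102.8

Best value per unit of size first: Ling 53/19≈2.79, Phys 27/11≈2.45, Hist 57/25≈2.28.
Ling: take in full, 19 hours for value 53 — 21 left.
All 11 hours of Phys fit (value 27) — 10 remain.
10 hours left: a 10/25 share of Hist gives 57×10/25 = 22.8.
Total value = 102.8.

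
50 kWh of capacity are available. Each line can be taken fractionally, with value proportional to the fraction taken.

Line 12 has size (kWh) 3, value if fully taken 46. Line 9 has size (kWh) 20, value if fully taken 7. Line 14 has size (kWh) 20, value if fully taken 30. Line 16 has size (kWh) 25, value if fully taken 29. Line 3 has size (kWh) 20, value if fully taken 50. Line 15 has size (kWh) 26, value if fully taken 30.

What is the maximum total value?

134.12

Rank by value-to-size ratio: Line 12 46/3≈15.3, Line 3 50/20≈2.5, Line 14 30/20≈1.5, Line 16 29/25≈1.16, Line 15 30/26≈1.15, Line 9 7/20≈0.35.
Take all of Line 12 (3 kWh, value 46) → 47 kWh left.
Line 3: take in full, 20 kWh for value 50 → 27 left.
All 20 kWh of Line 14 fit (value 30) → 7 remain.
Fill the last 7 kWh with part of Line 16: 7/25 of it earns 8.12.
Total value = 134.12.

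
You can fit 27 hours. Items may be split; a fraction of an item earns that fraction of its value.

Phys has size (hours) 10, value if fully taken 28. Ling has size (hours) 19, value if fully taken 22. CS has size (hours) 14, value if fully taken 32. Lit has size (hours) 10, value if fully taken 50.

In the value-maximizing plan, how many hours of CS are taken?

7

Sort by value density: Lit 50/10≈5, Phys 28/10≈2.8, CS 32/14≈2.29, Ling 22/19≈1.16.
Take all of Lit (10 hours, value 50) → 17 hours left.
Phys: take in full, 10 hours for value 28 → 7 left.
Fill the last 7 hours with part of CS: 7/14 of it earns 16.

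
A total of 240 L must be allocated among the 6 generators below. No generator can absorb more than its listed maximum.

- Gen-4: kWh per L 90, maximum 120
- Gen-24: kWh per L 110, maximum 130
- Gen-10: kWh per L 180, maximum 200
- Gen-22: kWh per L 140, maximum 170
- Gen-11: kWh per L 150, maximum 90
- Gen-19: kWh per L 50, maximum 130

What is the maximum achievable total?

42000

Order the generators by kWh per L: Gen-10 180 > Gen-11 150 > Gen-22 140 > Gen-24 110 > Gen-4 90 > Gen-19 50.
Give Gen-10 200 to hit its cap of 200 → 40 left.
Gen-11: +40 (room for 90) → 40. Pool exhausted.
Total = 180×200 + 150×40 = 42000.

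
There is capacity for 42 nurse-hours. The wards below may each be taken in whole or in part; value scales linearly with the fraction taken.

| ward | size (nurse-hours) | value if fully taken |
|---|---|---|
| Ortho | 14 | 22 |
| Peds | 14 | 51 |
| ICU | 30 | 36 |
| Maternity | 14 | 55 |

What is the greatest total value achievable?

128

Rank by value-to-size ratio: Maternity 55/14≈3.93, Peds 51/14≈3.64, Ortho 22/14≈1.57, ICU 36/30≈1.2.
All 14 nurse-hours of Maternity fit (value 55) → 28 remain.
Take all of Peds (14 nurse-hours, value 51) → 14 nurse-hours left.
All 14 nurse-hours of Ortho fit (value 22) → 0 remain.
Total value = 128.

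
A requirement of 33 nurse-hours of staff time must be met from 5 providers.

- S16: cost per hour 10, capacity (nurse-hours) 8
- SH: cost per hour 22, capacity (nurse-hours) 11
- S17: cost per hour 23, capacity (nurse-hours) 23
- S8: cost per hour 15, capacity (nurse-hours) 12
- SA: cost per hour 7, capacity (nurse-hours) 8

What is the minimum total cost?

426

Fill from the cheapest provider first.
Take 8 from SA at 7 — need 25 more.
Take 8 from S16 at 10 — need 17 more.
S8 (15): use full 12 — 5 nurse-hours to go.
Take 5 from SH at 22 to finish.
S17: unused.
Cost = 8×7 + 8×10 + 12×15 + 5×22 = 426.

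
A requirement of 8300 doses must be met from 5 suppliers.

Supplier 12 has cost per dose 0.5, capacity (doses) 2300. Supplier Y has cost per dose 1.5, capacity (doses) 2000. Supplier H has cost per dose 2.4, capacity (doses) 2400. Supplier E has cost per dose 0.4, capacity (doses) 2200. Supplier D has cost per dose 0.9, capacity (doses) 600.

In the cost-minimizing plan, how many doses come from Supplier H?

1200

Cheapest first:
Supplier E at 0.4: take all 2200 doses — 6100 still needed.
Supplier 12 (0.5): use full 2300 — 3800 doses to go.
Take 600 from Supplier D at 0.9 — need 3200 more.
Take 2000 from Supplier Y at 1.5 — need 1200 more.
Take 1200 from Supplier H at 2.4 to finish.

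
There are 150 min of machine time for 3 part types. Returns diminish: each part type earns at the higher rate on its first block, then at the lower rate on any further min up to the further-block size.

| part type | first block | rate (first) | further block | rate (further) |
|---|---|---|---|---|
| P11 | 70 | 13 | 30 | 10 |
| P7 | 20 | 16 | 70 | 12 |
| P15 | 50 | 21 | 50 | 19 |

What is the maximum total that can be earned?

2710

Rank every tier by rate: P15/first 21 > P15/second 19 > P7/first 16 > P11/first 13 > P7/second 12 > P11/second 10.
Fill P15 first block (50 at 21) ; 100 left.
Fill P15 second block (50 at 19) ; 50 left.
Fill P7 first block (20 at 16) ; 30 left.
P11/first: +30 of 70 at 13; pool empty.
Total = 21×50 + 19×50 + 16×20 + 13×30 = 2710.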